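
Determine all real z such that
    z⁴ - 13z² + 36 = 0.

Let u = z². The equation becomes u² - 13u + 36 = 0.
Factor: (u - 9)(u - 4) = 0, so u = 9 or u = 4.
z² = 9 gives z = ±3.
z² = 4 gives z = ±2.

z = -3 or z = -2 or z = 2 or z = 3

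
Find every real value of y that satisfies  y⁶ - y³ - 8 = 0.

y = -1.3337 or y = 1.4996

Let u = y³. The equation becomes u² - u - 8 = 0.
By the quadratic formula, u = 1/2 + √(33)/2 or u = 1/2 - √(33)/2.
y³ = 1/2 + √(33)/2 gives y = ∛(1/2 + √(33)/2) ≈ 1.4996.
y³ = 1/2 - √(33)/2 gives y = -∛(-1/2 + √(33)/2) ≈ -1.3337.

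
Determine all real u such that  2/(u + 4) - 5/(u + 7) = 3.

u = -8.4495 or u = -3.5505

Multiply both sides by (u + 4)(u + 7):
2(u + 7) - 5(u + 4) = 3(u + 4)(u + 7).
Expand and collect terms: 3u² + 36u + 90 = 0.
By the quadratic formula, u = (-36 ± √216) / 6, so u ≈ -3.5505 or u ≈ -8.4495.
Neither value makes a denominator zero (u ≠ -4, u ≠ -7), so both are valid.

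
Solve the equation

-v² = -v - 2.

v = -1 or v = 2

Bring every term to one side: -v² + v + 2 = 0.
Factor: -1(v - 2)(v + 1) = 0.
So v = 2 or v = -1.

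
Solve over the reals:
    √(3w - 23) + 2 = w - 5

w = 8 or w = 9

Isolate the radical: √(3w - 23) = w - 7.
Square both sides: 3w - 23 = (w - 7)².
Expand and rearrange: w² - 17w + 72 = 0.
Solving gives w = 9 or w = 8.
Check each candidate in the original equation:
  w = 9: √(4) = 2, while w - 7 = 2 — valid.
  w = 8: √(1) = 1, while w - 7 = 1 — valid.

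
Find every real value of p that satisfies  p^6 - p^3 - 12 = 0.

p = -1.4422 or p = 1.5874

Let u = p^3. The equation becomes u^2 - u - 12 = 0.
Factor: (u + 3)(u - 4) = 0, so u = -3 or u = 4.
p^3 = -3 gives p = -(3)^(1/3) ~= -1.4422.
p^3 = 4 gives p = (4)^(1/3) ~= 1.5874.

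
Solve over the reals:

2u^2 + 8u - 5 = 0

u = -4.5495 or u = 0.5495

Discriminant: (8)^2 - 4*2*(-5) = 104.
Quadratic formula: u = (-8 +/- sqrt(104)) / 4.
So u = -2 + sqrt(26)/2 ~= 0.5495 or u = -sqrt(26)/2 - 2 ~= -4.5495.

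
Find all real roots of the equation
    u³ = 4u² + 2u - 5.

u = -1.1926 or u = 1 or u = 4.1926

Rearrange: u³ - 4u² - 2u + 5 = 0.
Possible rational roots are divisors of 5. Testing u = 1 gives 0, so (u - 1) is a factor.
Divide: u³ - 4u² - 2u + 5 = (u - 1)(u² - 3u - 5).
Apply the quadratic formula to u² - 3u - 5 = 0: u = (3 ± √29)/2, i.e. u ≈ 4.1926 or u ≈ -1.1926.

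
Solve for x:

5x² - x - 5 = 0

Discriminant: (-1)² − 4·5·(-5) = 101.
Quadratic formula: x = (1 ± √101) / 10.
So x = 1/10 + √(101)/10 ≈ 1.105 or x = 1/10 - √(101)/10 ≈ -0.905.

x = -0.905 or x = 1.105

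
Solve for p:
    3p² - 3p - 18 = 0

Factor: 3(p + 2)(p - 3) = 0.
So p = -2 or p = 3.

p = -2 or p = 3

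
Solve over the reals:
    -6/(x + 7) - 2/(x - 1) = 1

Multiply both sides by (x + 7)(x - 1):
-6(x - 1) - 2(x + 7) = (x + 7)(x - 1).
Expand and collect terms: x² + 14x + 1 = 0.
By the quadratic formula, x = (-14 ± √192) / 2, so x ≈ -0.0718 or x ≈ -13.9282.
Neither value makes a denominator zero (x ≠ -7, x ≠ 1), so both are valid.

x = -13.9282 or x = -0.0718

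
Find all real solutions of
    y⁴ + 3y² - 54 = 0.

Let u = y². The equation becomes u² + 3u - 54 = 0.
Factor: (u - 6)(u + 9) = 0, so u = 6 or u = -9.
y² = 6 gives y = ±√(6) ≈ ±2.4495.
y² = -9 < 0 has no real solution.

y = -2.4495 or y = 2.4495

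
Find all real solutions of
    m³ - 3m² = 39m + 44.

Rearrange: m³ - 3m² - 39m - 44 = 0.
Possible rational roots are divisors of -44. Testing m = -4 gives 0, so (m + 4) is a factor.
Divide: m³ - 3m² - 39m - 44 = (m + 4)(m² - 7m - 11).
Apply the quadratic formula to m² - 7m - 11 = 0: m = (7 ± √93)/2, i.e. m ≈ 8.3218 or m ≈ -1.3218.

m = -4 or m = -1.3218 or m = 8.3218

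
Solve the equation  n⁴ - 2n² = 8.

Let u = n². The equation becomes u² - 2u - 8 = 0.
Factor: (u - 4)(u + 2) = 0, so u = 4 or u = -2.
n² = 4 gives n = ±2.
n² = -2 < 0 has no real solution.

n = -2 or n = 2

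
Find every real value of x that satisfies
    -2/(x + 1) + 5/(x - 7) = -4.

x = -0.3983 or x = 5.6483

Multiply both sides by (x + 1)(x - 7):
-2(x - 7) + 5(x + 1) = -4(x + 1)(x - 7).
Expand and collect terms: -4x² + 21x + 9 = 0.
By the quadratic formula, x = (-21 ± √585) / -8, so x ≈ -0.3983 or x ≈ 5.6483.
Neither value makes a denominator zero (x ≠ -1, x ≠ 7), so both are valid.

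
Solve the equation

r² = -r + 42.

Bring every term to one side: r² + r - 42 = 0.
Factor: (r + 7)(r - 6) = 0.
So r = -7 or r = 6.

r = -7 or r = 6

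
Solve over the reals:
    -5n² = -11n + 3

Rearrange to standard form: -5n² + 11n - 3 = 0.
Discriminant: (11)² − 4·(-5)·(-3) = 61.
Quadratic formula: n = (-11 ± √61) / (-10).
So n = 11/10 - √(61)/10 ≈ 0.319 or n = √(61)/10 + 11/10 ≈ 1.881.

n = 0.319 or n = 1.881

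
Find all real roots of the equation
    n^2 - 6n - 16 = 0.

n = -2 or n = 8

Factor: (n - 8)(n + 2) = 0.
So n = 8 or n = -2.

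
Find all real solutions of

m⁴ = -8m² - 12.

No real solutions.

Let u = m². The equation becomes u² + 8u + 12 = 0.
Factor: (u + 6)(u + 2) = 0, so u = -6 or u = -2.
m² = -6 < 0 has no real solution.
m² = -2 < 0 has no real solution.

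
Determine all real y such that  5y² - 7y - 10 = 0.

Discriminant: (-7)² − 4·5·(-10) = 249.
Quadratic formula: y = (7 ± √249) / 10.
So y = 7/10 + √(249)/10 ≈ 2.278 or y = 7/10 - √(249)/10 ≈ -0.878.

y = -0.878 or y = 2.278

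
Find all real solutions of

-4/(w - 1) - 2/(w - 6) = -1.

Multiply both sides by (w - 1)(w - 6):
-4(w - 6) - 2(w - 1) = -(w - 1)(w - 6).
Expand and collect terms: -w^2 + 13w - 32 = 0.
By the quadratic formula, w = (-13 +/- sqrt(41)) / -2, so w ~= 3.2984 or w ~= 9.7016.
Neither value makes a denominator zero (w != 1, w != 6), so both are valid.

w = 3.2984 or w = 9.7016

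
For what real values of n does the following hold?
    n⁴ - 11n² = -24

n = -2.8284 or n = -1.7321 or n = 1.7321 or n = 2.8284

Let u = n². The equation becomes u² - 11u + 24 = 0.
Factor: (u - 3)(u - 8) = 0, so u = 3 or u = 8.
n² = 3 gives n = ±√(3) ≈ ±1.7321.
n² = 8 gives n = ±2·√(2) ≈ ±2.8284.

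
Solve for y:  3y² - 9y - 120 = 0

Factor: 3(y + 5)(y - 8) = 0.
So y = -5 or y = 8.

y = -5 or y = 8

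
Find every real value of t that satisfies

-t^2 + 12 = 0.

t = -3.4641 or t = 3.4641

Discriminant: (0)^2 - 4*(-1)*12 = 48.
Quadratic formula: t = (0 +/- sqrt(48)) / (-2).
So t = -2*sqrt(3) ~= -3.4641 or t = 2*sqrt(3) ~= 3.4641.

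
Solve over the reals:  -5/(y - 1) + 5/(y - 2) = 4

Multiply both sides by (y - 1)(y - 2):
-5(y - 2) + 5(y - 1) = 4(y - 1)(y - 2).
Expand and collect terms: 4y^2 - 12y + 3 = 0.
By the quadratic formula, y = (12 +/- sqrt(96)) / 8, so y ~= 2.7247 or y ~= 0.2753.
Neither value makes a denominator zero (y != 1, y != 2), so both are valid.

y = 0.2753 or y = 2.7247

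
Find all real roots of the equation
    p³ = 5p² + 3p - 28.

Rearrange: p³ - 5p² - 3p + 28 = 0.
Possible rational roots are divisors of 28. Testing p = 4 gives 0, so (p - 4) is a factor.
Divide: p³ - 5p² - 3p + 28 = (p - 4)(p² - p - 7).
Apply the quadratic formula to p² - p - 7 = 0: p = (1 ± √29)/2, i.e. p ≈ 3.1926 or p ≈ -2.1926.

p = -2.1926 or p = 3.1926 or p = 4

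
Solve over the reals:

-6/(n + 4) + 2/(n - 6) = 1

n = -9.3066 or n = 7.3066

Multiply both sides by (n + 4)(n - 6):
-6(n - 6) + 2(n + 4) = (n + 4)(n - 6).
Expand and collect terms: n^2 + 2n - 68 = 0.
By the quadratic formula, n = (-2 +/- sqrt(276)) / 2, so n ~= 7.3066 or n ~= -9.3066.
Neither value makes a denominator zero (n != -4, n != 6), so both are valid.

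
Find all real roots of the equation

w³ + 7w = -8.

Rearrange: w³ + 7w + 8 = 0.
Possible rational roots are divisors of 8. Testing w = -1 gives 0, so (w + 1) is a factor.
Divide: w³ + 7w + 8 = (w + 1)(w² - w + 8).
The quadratic w² - w + 8 has discriminant -31 < 0, so no further real roots.

w = -1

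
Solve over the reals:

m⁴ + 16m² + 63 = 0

Let u = m². The equation becomes u² + 16u + 63 = 0.
Factor: (u + 7)(u + 9) = 0, so u = -7 or u = -9.
m² = -7 < 0 has no real solution.
m² = -9 < 0 has no real solution.

No real solutions.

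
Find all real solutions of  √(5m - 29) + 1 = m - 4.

Isolate the radical: √(5m - 29) = m - 5.
Square both sides: 5m - 29 = (m - 5)².
Expand and rearrange: m² - 15m + 54 = 0.
Solving gives m = 9 or m = 6.
Check each candidate in the original equation:
  m = 9: √(16) = 4, while m - 5 = 4 — valid.
  m = 6: √(1) = 1, while m - 5 = 1 — valid.

m = 6 or m = 9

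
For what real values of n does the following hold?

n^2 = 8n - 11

Rearrange to standard form: n^2 - 8n + 11 = 0.
Discriminant: (-8)^2 - 4*1*11 = 20.
Quadratic formula: n = (8 +/- sqrt(20)) / 2.
So n = sqrt(5) + 4 ~= 6.2361 or n = 4 - sqrt(5) ~= 1.7639.

n = 1.7639 or n = 6.2361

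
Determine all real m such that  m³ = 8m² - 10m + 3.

m = 0.4586 or m = 1 or m = 6.5414

Rearrange: m³ - 8m² + 10m - 3 = 0.
Possible rational roots are divisors of -3. Testing m = 1 gives 0, so (m - 1) is a factor.
Divide: m³ - 8m² + 10m - 3 = (m - 1)(m² - 7m + 3).
Apply the quadratic formula to m² - 7m + 3 = 0: m = (7 ± √37)/2, i.e. m ≈ 6.5414 or m ≈ 0.4586.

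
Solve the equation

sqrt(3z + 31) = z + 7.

Square both sides: 3z + 31 = (z + 7)^2.
Expand and rearrange: z^2 + 11z + 18 = 0.
Solving gives z = -2 or z = -9.
Check each candidate in the original equation:
  z = -2: sqrt(25) = 5, while z + 7 = 5 — valid.
  z = -9: sqrt(4) = 2, while z + 7 = -2 — extraneous.

z = -2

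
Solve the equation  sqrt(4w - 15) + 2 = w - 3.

w = 10

Isolate the radical: sqrt(4w - 15) = w - 5.
Square both sides: 4w - 15 = (w - 5)^2.
Expand and rearrange: w^2 - 14w + 40 = 0.
Solving gives w = 10 or w = 4.
Check each candidate in the original equation:
  w = 10: sqrt(25) = 5, while w - 5 = 5 — valid.
  w = 4: sqrt(1) = 1, while w - 5 = -1 — extraneous.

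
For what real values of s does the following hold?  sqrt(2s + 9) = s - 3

s = 8

Square both sides: 2s + 9 = (s - 3)^2.
Expand and rearrange: s^2 - 8s = 0.
Solving gives s = 8 or s = 0.
Check each candidate in the original equation:
  s = 8: sqrt(25) = 5, while s - 3 = 5 — valid.
  s = 0: sqrt(9) = 3, while s - 3 = -3 — extraneous.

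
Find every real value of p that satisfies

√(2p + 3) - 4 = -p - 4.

Isolate the radical: √(2p + 3) = -p.
Square both sides: 2p + 3 = (-p)².
Expand and rearrange: p² - 2p - 3 = 0.
Solving gives p = 3 or p = -1.
Check each candidate in the original equation:
  p = 3: √(9) = 3, while -p = -3 — extraneous.
  p = -1: √(1) = 1, while -p = 1 — valid.

p = -1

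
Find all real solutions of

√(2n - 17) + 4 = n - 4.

n = 9

Isolate the radical: √(2n - 17) = n - 8.
Square both sides: 2n - 17 = (n - 8)².
Expand and rearrange: n² - 18n + 81 = 0.
This gives the repeated root n = 9.
Check in the original equation:
  n = 9: √(1) = 1, while n - 8 = 1 — valid.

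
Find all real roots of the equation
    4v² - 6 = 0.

v = -1.2247 or v = 1.2247

Discriminant: (0)² − 4·4·(-6) = 96.
Quadratic formula: v = (0 ± √96) / 8.
So v = √(6)/2 ≈ 1.2247 or v = -√(6)/2 ≈ -1.2247.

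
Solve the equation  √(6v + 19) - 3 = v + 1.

v = -3 or v = 1

Isolate the radical: √(6v + 19) = v + 4.
Square both sides: 6v + 19 = (v + 4)².
Expand and rearrange: v² + 2v - 3 = 0.
Solving gives v = 1 or v = -3.
Check each candidate in the original equation:
  v = 1: √(25) = 5, while v + 4 = 5 — valid.
  v = -3: √(1) = 1, while v + 4 = 1 — valid.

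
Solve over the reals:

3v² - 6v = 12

Rearrange to standard form: 3v² - 6v - 12 = 0.
Discriminant: (-6)² − 4·3·(-12) = 180.
Quadratic formula: v = (6 ± √180) / 6.
So v = 1 + √(5) ≈ 3.2361 or v = 1 - √(5) ≈ -1.2361.

v = -1.2361 or v = 3.2361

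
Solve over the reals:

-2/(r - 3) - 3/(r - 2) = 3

r = 0.6126 or r = 2.7208

Multiply both sides by (r - 3)(r - 2):
-2(r - 2) - 3(r - 3) = 3(r - 3)(r - 2).
Expand and collect terms: 3r^2 - 10r + 5 = 0.
By the quadratic formula, r = (10 +/- sqrt(40)) / 6, so r ~= 2.7208 or r ~= 0.6126.
Neither value makes a denominator zero (r != 3, r != 2), so both are valid.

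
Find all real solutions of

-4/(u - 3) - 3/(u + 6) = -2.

u = -4.8059 or u = 5.3059

Multiply both sides by (u - 3)(u + 6):
-4(u + 6) - 3(u - 3) = -2(u - 3)(u + 6).
Expand and collect terms: -2u² + u + 51 = 0.
By the quadratic formula, u = (-1 ± √409) / -4, so u ≈ -4.8059 or u ≈ 5.3059.
Neither value makes a denominator zero (u ≠ 3, u ≠ -6), so both are valid.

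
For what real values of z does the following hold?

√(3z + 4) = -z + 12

z = 7

Square both sides: 3z + 4 = (-z + 12)².
Expand and rearrange: z² - 27z + 140 = 0.
Solving gives z = 20 or z = 7.
Check each candidate in the original equation:
  z = 20: √(64) = 8, while -z + 12 = -8 — extraneous.
  z = 7: √(25) = 5, while -z + 12 = 5 — valid.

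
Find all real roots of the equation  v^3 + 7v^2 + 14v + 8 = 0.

Possible rational roots are divisors of 8. Testing v = -2 gives 0, so (v + 2) is a factor.
Divide: v^3 + 7v^2 + 14v + 8 = (v + 2)(v^2 + 5v + 4).
Factor the quadratic: v = -1 or v = -4.

v = -4 or v = -2 or v = -1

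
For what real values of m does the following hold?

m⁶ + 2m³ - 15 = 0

m = -1.71 or m = 1.4422

Let u = m³. The equation becomes u² + 2u - 15 = 0.
Factor: (u - 3)(u + 5) = 0, so u = 3 or u = -5.
m³ = 3 gives m = ∛(3) ≈ 1.4422.
m³ = -5 gives m = -∛(5) ≈ -1.71.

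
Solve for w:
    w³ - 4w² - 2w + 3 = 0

Possible rational roots are divisors of 3. Testing w = -1 gives 0, so (w + 1) is a factor.
Divide: w³ - 4w² - 2w + 3 = (w + 1)(w² - 5w + 3).
Apply the quadratic formula to w² - 5w + 3 = 0: w = (5 ± √13)/2, i.e. w ≈ 4.3028 or w ≈ 0.6972.

w = -1 or w = 0.6972 or w = 4.3028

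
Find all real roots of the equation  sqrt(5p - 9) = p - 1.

p = 2 or p = 5

Square both sides: 5p - 9 = (p - 1)^2.
Expand and rearrange: p^2 - 7p + 10 = 0.
Solving gives p = 5 or p = 2.
Check each candidate in the original equation:
  p = 5: sqrt(16) = 4, while p - 1 = 4 — valid.
  p = 2: sqrt(1) = 1, while p - 1 = 1 — valid.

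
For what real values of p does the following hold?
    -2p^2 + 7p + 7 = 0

p = -0.8117 or p = 4.3117

Discriminant: (7)^2 - 4*(-2)*7 = 105.
Quadratic formula: p = (-7 +/- sqrt(105)) / (-4).
So p = 7/4 - sqrt(105)/4 ~= -0.8117 or p = 7/4 + sqrt(105)/4 ~= 4.3117.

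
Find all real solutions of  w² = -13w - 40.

Bring every term to one side: w² + 13w + 40 = 0.
Factor: (w + 8)(w + 5) = 0.
So w = -8 or w = -5.

w = -8 or w = -5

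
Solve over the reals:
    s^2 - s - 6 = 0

Factor: (s - 3)(s + 2) = 0.
So s = 3 or s = -2.

s = -2 or s = 3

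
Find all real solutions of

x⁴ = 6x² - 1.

Let u = x². The equation becomes u² - 6u + 1 = 0.
By the quadratic formula, u = 2·√(2) + 3 or u = 3 - 2·√(2).
x² = 2·√(2) + 3 gives x = ±(1 + √(2)) ≈ ±2.4142.
x² = 3 - 2·√(2) gives x = ±(-1 + √(2)) ≈ ±0.4142.

x = -2.4142 or x = -0.4142 or x = 0.4142 or x = 2.4142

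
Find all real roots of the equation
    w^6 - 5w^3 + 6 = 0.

w = 1.2599 or w = 1.4422

Let u = w^3. The equation becomes u^2 - 5u + 6 = 0.
Factor: (u - 3)(u - 2) = 0, so u = 3 or u = 2.
w^3 = 3 gives w = (3)^(1/3) ~= 1.4422.
w^3 = 2 gives w = (2)^(1/3) ~= 1.2599.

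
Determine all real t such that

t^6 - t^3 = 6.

t = -1.2599 or t = 1.4422

Let u = t^3. The equation becomes u^2 - u - 6 = 0.
Factor: (u - 3)(u + 2) = 0, so u = 3 or u = -2.
t^3 = 3 gives t = (3)^(1/3) ~= 1.4422.
t^3 = -2 gives t = -(2)^(1/3) ~= -1.2599.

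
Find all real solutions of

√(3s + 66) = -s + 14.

Square both sides: 3s + 66 = (-s + 14)².
Expand and rearrange: s² - 31s + 130 = 0.
Solving gives s = 26 or s = 5.
Check each candidate in the original equation:
  s = 26: √(144) = 12, while -s + 14 = -12 — extraneous.
  s = 5: √(81) = 9, while -s + 14 = 9 — valid.

s = 5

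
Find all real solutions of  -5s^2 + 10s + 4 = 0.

Discriminant: (10)^2 - 4*(-5)*4 = 180.
Quadratic formula: s = (-10 +/- sqrt(180)) / (-10).
So s = 1 - 3*sqrt(5)/5 ~= -0.3416 or s = 1 + 3*sqrt(5)/5 ~= 2.3416.

s = -0.3416 or s = 2.3416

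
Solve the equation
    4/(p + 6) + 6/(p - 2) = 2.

Multiply both sides by (p + 6)(p - 2):
4(p - 2) + 6(p + 6) = 2(p + 6)(p - 2).
Expand and collect terms: 2p^2 - 2p - 52 = 0.
By the quadratic formula, p = (2 +/- sqrt(420)) / 4, so p ~= 5.6235 or p ~= -4.6235.
Neither value makes a denominator zero (p != -6, p != 2), so both are valid.

p = -4.6235 or p = 5.6235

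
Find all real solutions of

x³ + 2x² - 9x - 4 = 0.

x = -4 or x = -0.4142 or x = 2.4142

Possible rational roots are divisors of -4. Testing x = -4 gives 0, so (x + 4) is a factor.
Divide: x³ + 2x² - 9x - 4 = (x + 4)(x² - 2x - 1).
Apply the quadratic formula to x² - 2x - 1 = 0: x = (2 ± √8)/2, i.e. x ≈ 2.4142 or x ≈ -0.4142.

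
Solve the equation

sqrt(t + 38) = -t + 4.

Square both sides: t + 38 = (-t + 4)^2.
Expand and rearrange: t^2 - 9t - 22 = 0.
Solving gives t = 11 or t = -2.
Check each candidate in the original equation:
  t = 11: sqrt(49) = 7, while -t + 4 = -7 — extraneous.
  t = -2: sqrt(36) = 6, while -t + 4 = 6 — valid.

t = -2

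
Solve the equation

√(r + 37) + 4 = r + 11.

Isolate the radical: √(r + 37) = r + 7.
Square both sides: r + 37 = (r + 7)².
Expand and rearrange: r² + 13r + 12 = 0.
Solving gives r = -1 or r = -12.
Check each candidate in the original equation:
  r = -1: √(36) = 6, while r + 7 = 6 — valid.
  r = -12: √(25) = 5, while r + 7 = -5 — extraneous.

r = -1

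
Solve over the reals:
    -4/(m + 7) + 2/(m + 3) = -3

m = -5 or m = -4.3333

Multiply both sides by (m + 7)(m + 3):
-4(m + 3) + 2(m + 7) = -3(m + 7)(m + 3).
Expand and collect terms: -3m² - 28m - 65 = 0.
Factor or apply the quadratic formula: m = -5 or m = -4.3333.
Neither value makes a denominator zero (m ≠ -7, m ≠ -3), so both are valid.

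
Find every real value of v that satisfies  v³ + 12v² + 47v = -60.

v = -5 or v = -4 or v = -3

Rearrange: v³ + 12v² + 47v + 60 = 0.
Possible rational roots are divisors of 60. Testing v = -5 gives 0, so (v + 5) is a factor.
Divide: v³ + 12v² + 47v + 60 = (v + 5)(v² + 7v + 12).
Factor the quadratic: v = -3 or v = -4.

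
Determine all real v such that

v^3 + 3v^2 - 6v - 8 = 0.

Possible rational roots are divisors of -8. Testing v = -4 gives 0, so (v + 4) is a factor.
Divide: v^3 + 3v^2 - 6v - 8 = (v + 4)(v^2 - v - 2).
Factor the quadratic: v = 2 or v = -1.

v = -4 or v = -1 or v = 2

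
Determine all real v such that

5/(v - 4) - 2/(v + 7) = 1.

v = -8.4261 or v = 8.4261

Multiply both sides by (v - 4)(v + 7):
5(v + 7) - 2(v - 4) = (v - 4)(v + 7).
Expand and collect terms: v² - 71 = 0.
By the quadratic formula, v = (0 ± √284) / 2, so v ≈ 8.4261 or v ≈ -8.4261.
Neither value makes a denominator zero (v ≠ 4, v ≠ -7), so both are valid.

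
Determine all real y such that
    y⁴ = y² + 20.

y = -2.2361 or y = 2.2361

Let u = y². The equation becomes u² - u - 20 = 0.
Factor: (u + 4)(u - 5) = 0, so u = -4 or u = 5.
y² = -4 < 0 has no real solution.
y² = 5 gives y = ±√(5) ≈ ±2.2361.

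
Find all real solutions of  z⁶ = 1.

Let u = z³. The equation becomes u² - 1 = 0.
Factor: (u - 1)(u + 1) = 0, so u = 1 or u = -1.
z³ = 1 gives z = 1.
z³ = -1 gives z = -1.

z = -1 or z = 1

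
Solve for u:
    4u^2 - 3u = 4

Rearrange to standard form: 4u^2 - 3u - 4 = 0.
Discriminant: (-3)^2 - 4*4*(-4) = 73.
Quadratic formula: u = (3 +/- sqrt(73)) / 8.
So u = 3/8 + sqrt(73)/8 ~= 1.443 or u = 3/8 - sqrt(73)/8 ~= -0.693.

u = -0.693 or u = 1.443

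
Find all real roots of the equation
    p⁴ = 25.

Let u = p². The equation becomes u² - 25 = 0.
Factor: (u + 5)(u - 5) = 0, so u = -5 or u = 5.
p² = -5 < 0 has no real solution.
p² = 5 gives p = ±√(5) ≈ ±2.2361.

p = -2.2361 or p = 2.2361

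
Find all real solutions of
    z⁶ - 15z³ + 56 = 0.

z = 1.9129 or z = 2

Let u = z³. The equation becomes u² - 15u + 56 = 0.
Factor: (u - 8)(u - 7) = 0, so u = 8 or u = 7.
z³ = 8 gives z = 2.
z³ = 7 gives z = ∛(7) ≈ 1.9129.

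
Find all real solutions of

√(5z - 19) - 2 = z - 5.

Isolate the radical: √(5z - 19) = z - 3.
Square both sides: 5z - 19 = (z - 3)².
Expand and rearrange: z² - 11z + 28 = 0.
Solving gives z = 7 or z = 4.
Check each candidate in the original equation:
  z = 7: √(16) = 4, while z - 3 = 4 — valid.
  z = 4: √(1) = 1, while z - 3 = 1 — valid.

z = 4 or z = 7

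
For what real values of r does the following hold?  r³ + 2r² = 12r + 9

r = -4.3028 or r = -0.6972 or r = 3

Rearrange: r³ + 2r² - 12r - 9 = 0.
Possible rational roots are divisors of -9. Testing r = 3 gives 0, so (r - 3) is a factor.
Divide: r³ + 2r² - 12r - 9 = (r - 3)(r² + 5r + 3).
Apply the quadratic formula to r² + 5r + 3 = 0: r = (-5 ± √13)/2, i.e. r ≈ -0.6972 or r ≈ -4.3028.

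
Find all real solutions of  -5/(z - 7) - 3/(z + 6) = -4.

Multiply both sides by (z - 7)(z + 6):
-5(z + 6) - 3(z - 7) = -4(z - 7)(z + 6).
Expand and collect terms: -4z^2 + 12z + 177 = 0.
By the quadratic formula, z = (-12 +/- sqrt(2976)) / -8, so z ~= -5.3191 or z ~= 8.3191.
Neither value makes a denominator zero (z != 7, z != -6), so both are valid.

z = -5.3191 or z = 8.3191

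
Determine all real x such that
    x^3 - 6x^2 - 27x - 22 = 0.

x = -2 or x = -1.1962 or x = 9.1962

Possible rational roots are divisors of -22. Testing x = -2 gives 0, so (x + 2) is a factor.
Divide: x^3 - 6x^2 - 27x - 22 = (x + 2)(x^2 - 8x - 11).
Apply the quadratic formula to x^2 - 8x - 11 = 0: x = (8 +/- sqrt(108))/2, i.e. x ~= 9.1962 or x ~= -1.1962.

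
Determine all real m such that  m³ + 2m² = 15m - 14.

Rearrange: m³ + 2m² - 15m + 14 = 0.
Possible rational roots are divisors of 14. Testing m = 2 gives 0, so (m - 2) is a factor.
Divide: m³ + 2m² - 15m + 14 = (m - 2)(m² + 4m - 7).
Apply the quadratic formula to m² + 4m - 7 = 0: m = (-4 ± √44)/2, i.e. m ≈ 1.3166 or m ≈ -5.3166.

m = -5.3166 or m = 1.3166 or m = 2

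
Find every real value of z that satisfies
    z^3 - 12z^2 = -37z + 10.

Rearrange: z^3 - 12z^2 + 37z - 10 = 0.
Possible rational roots are divisors of -10. Testing z = 5 gives 0, so (z - 5) is a factor.
Divide: z^3 - 12z^2 + 37z - 10 = (z - 5)(z^2 - 7z + 2).
Apply the quadratic formula to z^2 - 7z + 2 = 0: z = (7 +/- sqrt(41))/2, i.e. z ~= 6.7016 or z ~= 0.2984.

z = 0.2984 or z = 5 or z = 6.7016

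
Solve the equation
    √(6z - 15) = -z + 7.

Square both sides: 6z - 15 = (-z + 7)².
Expand and rearrange: z² - 20z + 64 = 0.
Solving gives z = 16 or z = 4.
Check each candidate in the original equation:
  z = 16: √(81) = 9, while -z + 7 = -9 — extraneous.
  z = 4: √(9) = 3, while -z + 7 = 3 — valid.

z = 4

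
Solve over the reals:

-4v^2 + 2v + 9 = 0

Discriminant: (2)^2 - 4*(-4)*9 = 148.
Quadratic formula: v = (-2 +/- sqrt(148)) / (-8).
So v = 1/4 - sqrt(37)/4 ~= -1.2707 or v = 1/4 + sqrt(37)/4 ~= 1.7707.

v = -1.2707 or v = 1.7707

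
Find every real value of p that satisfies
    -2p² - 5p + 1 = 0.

p = -2.6861 or p = 0.1861

Discriminant: (-5)² − 4·(-2)·1 = 33.
Quadratic formula: p = (5 ± √33) / (-4).
So p = -√(33)/4 - 5/4 ≈ -2.6861 or p = -5/4 + √(33)/4 ≈ 0.1861.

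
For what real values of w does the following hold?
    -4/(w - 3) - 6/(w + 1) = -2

Multiply both sides by (w - 3)(w + 1):
-4(w + 1) - 6(w - 3) = -2(w - 3)(w + 1).
Expand and collect terms: -2w^2 + 14w - 8 = 0.
By the quadratic formula, w = (-14 +/- sqrt(132)) / -4, so w ~= 0.6277 or w ~= 6.3723.
Neither value makes a denominator zero (w != 3, w != -1), so both are valid.

w = 0.6277 or w = 6.3723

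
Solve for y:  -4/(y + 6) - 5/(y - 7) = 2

y = -8.388 or y = 4.888

Multiply both sides by (y + 6)(y - 7):
-4(y - 7) - 5(y + 6) = 2(y + 6)(y - 7).
Expand and collect terms: 2y² + 7y - 82 = 0.
By the quadratic formula, y = (-7 ± √705) / 4, so y ≈ 4.888 or y ≈ -8.388.
Neither value makes a denominator zero (y ≠ -6, y ≠ 7), so both are valid.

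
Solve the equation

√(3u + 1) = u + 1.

u = 0 or u = 1

Square both sides: 3u + 1 = (u + 1)².
Expand and rearrange: u² - u = 0.
Solving gives u = 1 or u = 0.
Check each candidate in the original equation:
  u = 1: √(4) = 2, while u + 1 = 2 — valid.
  u = 0: √(1) = 1, while u + 1 = 1 — valid.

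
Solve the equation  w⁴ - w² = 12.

w = -2 or w = 2

Let u = w². The equation becomes u² - u - 12 = 0.
Factor: (u + 3)(u - 4) = 0, so u = -3 or u = 4.
w² = -3 < 0 has no real solution.
w² = 4 gives w = ±2.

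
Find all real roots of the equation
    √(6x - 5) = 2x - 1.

x = 1 or x = 1.5

Square both sides: 6x - 5 = (2x - 1)².
Expand and rearrange: 4x² - 10x + 6 = 0.
Solving gives x = 1.5 or x = 1.
Check each candidate in the original equation:
  x = 1.5: √(4) = 2, while 2x - 1 = 2 — valid.
  x = 1: √(1) = 1, while 2x - 1 = 1 — valid.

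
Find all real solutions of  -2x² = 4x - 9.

Rearrange to standard form: -2x² - 4x + 9 = 0.
Discriminant: (-4)² − 4·(-2)·9 = 88.
Quadratic formula: x = (4 ± √88) / (-4).
So x = -√(22)/2 - 1 ≈ -3.3452 or x = -1 + √(22)/2 ≈ 1.3452.

x = -3.3452 or x = 1.3452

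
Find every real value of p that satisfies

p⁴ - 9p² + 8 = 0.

Let u = p². The equation becomes u² - 9u + 8 = 0.
Factor: (u - 8)(u - 1) = 0, so u = 8 or u = 1.
p² = 8 gives p = ±2·√(2) ≈ ±2.8284.
p² = 1 gives p = ±1.

p = -2.8284 or p = -1 or p = 1 or p = 2.8284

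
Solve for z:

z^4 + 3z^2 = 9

Let u = z^2. The equation becomes u^2 + 3u - 9 = 0.
By the quadratic formula, u = -3/2 + 3*sqrt(5)/2 or u = -3*sqrt(5)/2 - 3/2.
z^2 = -3/2 + 3*sqrt(5)/2 gives z = +/-sqrt(-3/2 + 3*sqrt(5)/2) ~= +/-1.3617.
z^2 = -3*sqrt(5)/2 - 3/2 < 0 has no real solution.

z = -1.3617 or z = 1.3617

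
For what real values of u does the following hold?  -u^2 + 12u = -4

u = -0.3246 or u = 12.3246

Rearrange to standard form: -u^2 + 12u + 4 = 0.
Discriminant: (12)^2 - 4*(-1)*4 = 160.
Quadratic formula: u = (-12 +/- sqrt(160)) / (-2).
So u = 6 - 2*sqrt(10) ~= -0.3246 or u = 6 + 2*sqrt(10) ~= 12.3246.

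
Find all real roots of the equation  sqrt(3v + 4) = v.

Square both sides: 3v + 4 = (v)^2.
Expand and rearrange: v^2 - 3v - 4 = 0.
Solving gives v = 4 or v = -1.
Check each candidate in the original equation:
  v = 4: sqrt(16) = 4, while v = 4 — valid.
  v = -1: sqrt(1) = 1, while v = -1 — extraneous.

v = 4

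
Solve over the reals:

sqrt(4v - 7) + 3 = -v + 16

Isolate the radical: sqrt(4v - 7) = -v + 13.
Square both sides: 4v - 7 = (-v + 13)^2.
Expand and rearrange: v^2 - 30v + 176 = 0.
Solving gives v = 22 or v = 8.
Check each candidate in the original equation:
  v = 22: sqrt(81) = 9, while -v + 13 = -9 — extraneous.
  v = 8: sqrt(25) = 5, while -v + 13 = 5 — valid.

v = 8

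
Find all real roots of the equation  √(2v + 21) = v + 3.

v = 2

Square both sides: 2v + 21 = (v + 3)².
Expand and rearrange: v² + 4v - 12 = 0.
Solving gives v = 2 or v = -6.
Check each candidate in the original equation:
  v = 2: √(25) = 5, while v + 3 = 5 — valid.
  v = -6: √(9) = 3, while v + 3 = -3 — extraneous.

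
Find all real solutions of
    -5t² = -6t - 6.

Rearrange to standard form: -5t² + 6t + 6 = 0.
Discriminant: (6)² − 4·(-5)·6 = 156.
Quadratic formula: t = (-6 ± √156) / (-10).
So t = 3/5 - √(39)/5 ≈ -0.649 or t = 3/5 + √(39)/5 ≈ 1.849.

t = -0.649 or t = 1.849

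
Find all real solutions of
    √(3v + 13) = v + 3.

v = 1

Square both sides: 3v + 13 = (v + 3)².
Expand and rearrange: v² + 3v - 4 = 0.
Solving gives v = 1 or v = -4.
Check each candidate in the original equation:
  v = 1: √(16) = 4, while v + 3 = 4 — valid.
  v = -4: √(1) = 1, while v + 3 = -1 — extraneous.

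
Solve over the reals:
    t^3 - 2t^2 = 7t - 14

Rearrange: t^3 - 2t^2 - 7t + 14 = 0.
Possible rational roots are divisors of 14. Testing t = 2 gives 0, so (t - 2) is a factor.
Divide: t^3 - 2t^2 - 7t + 14 = (t - 2)(t^2 - 7).
Apply the quadratic formula to t^2 - 7 = 0: t = (0 +/- sqrt(28))/2, i.e. t ~= 2.6458 or t ~= -2.6458.

t = -2.6458 or t = 2 or t = 2.6458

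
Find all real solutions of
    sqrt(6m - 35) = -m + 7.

Square both sides: 6m - 35 = (-m + 7)^2.
Expand and rearrange: m^2 - 20m + 84 = 0.
Solving gives m = 14 or m = 6.
Check each candidate in the original equation:
  m = 14: sqrt(49) = 7, while -m + 7 = -7 — extraneous.
  m = 6: sqrt(1) = 1, while -m + 7 = 1 — valid.

m = 6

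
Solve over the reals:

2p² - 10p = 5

p = -0.458 or p = 5.458

Rearrange to standard form: 2p² - 10p - 5 = 0.
Discriminant: (-10)² − 4·2·(-5) = 140.
Quadratic formula: p = (10 ± √140) / 4.
So p = 5/2 + √(35)/2 ≈ 5.458 or p = 5/2 - √(35)/2 ≈ -0.458.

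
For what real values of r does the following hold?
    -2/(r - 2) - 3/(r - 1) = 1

r = -3.6458 or r = 1.6458

Multiply both sides by (r - 2)(r - 1):
-2(r - 1) - 3(r - 2) = (r - 2)(r - 1).
Expand and collect terms: r^2 + 2r - 6 = 0.
By the quadratic formula, r = (-2 +/- sqrt(28)) / 2, so r ~= 1.6458 or r ~= -3.6458.
Neither value makes a denominator zero (r != 2, r != 1), so both are valid.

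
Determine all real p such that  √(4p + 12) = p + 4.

Square both sides: 4p + 12 = (p + 4)².
Expand and rearrange: p² + 4p + 4 = 0.
This gives the repeated root p = -2.
Check in the original equation:
  p = -2: √(4) = 2, while p + 4 = 2 — valid.

p = -2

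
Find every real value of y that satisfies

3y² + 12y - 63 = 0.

y = -7 or y = 3

Factor: 3(y - 3)(y + 7) = 0.
So y = 3 or y = -7.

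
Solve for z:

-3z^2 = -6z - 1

z = -0.1547 or z = 2.1547

Rearrange to standard form: -3z^2 + 6z + 1 = 0.
Discriminant: (6)^2 - 4*(-3)*1 = 48.
Quadratic formula: z = (-6 +/- sqrt(48)) / (-6).
So z = 1 - 2*sqrt(3)/3 ~= -0.1547 or z = 1 + 2*sqrt(3)/3 ~= 2.1547.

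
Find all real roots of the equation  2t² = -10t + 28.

Bring every term to one side: 2t² + 10t - 28 = 0.
Factor: 2(t - 2)(t + 7) = 0.
So t = 2 or t = -7.

t = -7 or t = 2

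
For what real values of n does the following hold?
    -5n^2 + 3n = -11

n = -1.2133 or n = 1.8133

Rearrange to standard form: -5n^2 + 3n + 11 = 0.
Discriminant: (3)^2 - 4*(-5)*11 = 229.
Quadratic formula: n = (-3 +/- sqrt(229)) / (-10).
So n = 3/10 - sqrt(229)/10 ~= -1.2133 or n = 3/10 + sqrt(229)/10 ~= 1.8133.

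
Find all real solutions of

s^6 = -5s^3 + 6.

Let u = s^3. The equation becomes u^2 + 5u - 6 = 0.
Factor: (u + 6)(u - 1) = 0, so u = -6 or u = 1.
s^3 = -6 gives s = -(6)^(1/3) ~= -1.8171.
s^3 = 1 gives s = 1.

s = -1.8171 or s = 1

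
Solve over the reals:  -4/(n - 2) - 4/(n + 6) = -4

n = -5.1231 or n = 3.1231

Multiply both sides by (n - 2)(n + 6):
-4(n + 6) - 4(n - 2) = -4(n - 2)(n + 6).
Expand and collect terms: -4n^2 - 8n + 64 = 0.
By the quadratic formula, n = (8 +/- sqrt(1088)) / -8, so n ~= -5.1231 or n ~= 3.1231.
Neither value makes a denominator zero (n != 2, n != -6), so both are valid.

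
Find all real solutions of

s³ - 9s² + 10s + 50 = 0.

Possible rational roots are divisors of 50. Testing s = 5 gives 0, so (s - 5) is a factor.
Divide: s³ - 9s² + 10s + 50 = (s - 5)(s² - 4s - 10).
Apply the quadratic formula to s² - 4s - 10 = 0: s = (4 ± √56)/2, i.e. s ≈ 5.7417 or s ≈ -1.7417.

s = -1.7417 or s = 5 or s = 5.7417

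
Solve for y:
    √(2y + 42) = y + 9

Square both sides: 2y + 42 = (y + 9)².
Expand and rearrange: y² + 16y + 39 = 0.
Solving gives y = -3 or y = -13.
Check each candidate in the original equation:
  y = -3: √(36) = 6, while y + 9 = 6 — valid.
  y = -13: √(16) = 4, while y + 9 = -4 — extraneous.

y = -3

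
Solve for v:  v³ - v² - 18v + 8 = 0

v = -4 or v = 0.4384 or v = 4.5616

Possible rational roots are divisors of 8. Testing v = -4 gives 0, so (v + 4) is a factor.
Divide: v³ - v² - 18v + 8 = (v + 4)(v² - 5v + 2).
Apply the quadratic formula to v² - 5v + 2 = 0: v = (5 ± √17)/2, i.e. v ≈ 4.5616 or v ≈ 0.4384.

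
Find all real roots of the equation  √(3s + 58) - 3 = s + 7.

Isolate the radical: √(3s + 58) = s + 10.
Square both sides: 3s + 58 = (s + 10)².
Expand and rearrange: s² + 17s + 42 = 0.
Solving gives s = -3 or s = -14.
Check each candidate in the original equation:
  s = -3: √(49) = 7, while s + 10 = 7 — valid.
  s = -14: √(16) = 4, while s + 10 = -4 — extraneous.

s = -3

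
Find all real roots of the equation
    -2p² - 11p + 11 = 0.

Discriminant: (-11)² − 4·(-2)·11 = 209.
Quadratic formula: p = (11 ± √209) / (-4).
So p = -√(209)/4 - 11/4 ≈ -6.3642 or p = -11/4 + √(209)/4 ≈ 0.8642.

p = -6.3642 or p = 0.8642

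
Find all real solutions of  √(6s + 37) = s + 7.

s = -6 or s = -2

Square both sides: 6s + 37 = (s + 7)².
Expand and rearrange: s² + 8s + 12 = 0.
Solving gives s = -2 or s = -6.
Check each candidate in the original equation:
  s = -2: √(25) = 5, while s + 7 = 5 — valid.
  s = -6: √(1) = 1, while s + 7 = 1 — valid.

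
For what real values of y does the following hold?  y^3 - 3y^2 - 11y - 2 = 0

Possible rational roots are divisors of -2. Testing y = -2 gives 0, so (y + 2) is a factor.
Divide: y^3 - 3y^2 - 11y - 2 = (y + 2)(y^2 - 5y - 1).
Apply the quadratic formula to y^2 - 5y - 1 = 0: y = (5 +/- sqrt(29))/2, i.e. y ~= 5.1926 or y ~= -0.1926.

y = -2 or y = -0.1926 or y = 5.1926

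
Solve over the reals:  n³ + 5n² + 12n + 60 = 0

n = -5

Possible rational roots are divisors of 60. Testing n = -5 gives 0, so (n + 5) is a factor.
Divide: n³ + 5n² + 12n + 60 = (n + 5)(n² + 12).
The quadratic n² + 12 has discriminant -48 < 0, so no further real roots.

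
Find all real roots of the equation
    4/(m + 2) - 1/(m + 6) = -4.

Multiply both sides by (m + 2)(m + 6):
4(m + 6) - (m + 2) = -4(m + 2)(m + 6).
Expand and collect terms: -4m^2 - 35m - 70 = 0.
By the quadratic formula, m = (35 +/- sqrt(105)) / -8, so m ~= -5.6559 or m ~= -3.0941.
Neither value makes a denominator zero (m != -2, m != -6), so both are valid.

m = -5.6559 or m = -3.0941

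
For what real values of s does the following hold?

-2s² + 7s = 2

Rearrange to standard form: -2s² + 7s - 2 = 0.
Discriminant: (7)² − 4·(-2)·(-2) = 33.
Quadratic formula: s = (-7 ± √33) / (-4).
So s = 7/4 - √(33)/4 ≈ 0.3139 or s = √(33)/4 + 7/4 ≈ 3.1861.

s = 0.3139 or s = 3.1861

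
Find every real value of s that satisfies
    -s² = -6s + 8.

Bring every term to one side: -s² + 6s - 8 = 0.
Factor: -1(s - 2)(s - 4) = 0.
So s = 2 or s = 4.

s = 2 or s = 4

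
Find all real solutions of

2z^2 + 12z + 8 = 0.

Discriminant: (12)^2 - 4*2*8 = 80.
Quadratic formula: z = (-12 +/- sqrt(80)) / 4.
So z = -3 + sqrt(5) ~= -0.7639 or z = -3 - sqrt(5) ~= -5.2361.

z = -5.2361 or z = -0.7639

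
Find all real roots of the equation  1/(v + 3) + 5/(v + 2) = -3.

Multiply both sides by (v + 3)(v + 2):
(v + 2) + 5(v + 3) = -3(v + 3)(v + 2).
Expand and collect terms: -3v² - 21v - 35 = 0.
By the quadratic formula, v = (21 ± √21) / -6, so v ≈ -4.2638 or v ≈ -2.7362.
Neither value makes a denominator zero (v ≠ -3, v ≠ -2), so both are valid.

v = -4.2638 or v = -2.7362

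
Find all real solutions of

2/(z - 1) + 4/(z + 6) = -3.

Multiply both sides by (z - 1)(z + 6):
2(z + 6) + 4(z - 1) = -3(z - 1)(z + 6).
Expand and collect terms: -3z² - 21z + 10 = 0.
By the quadratic formula, z = (21 ± √561) / -6, so z ≈ -7.4476 or z ≈ 0.4476.
Neither value makes a denominator zero (z ≠ 1, z ≠ -6), so both are valid.

z = -7.4476 or z = 0.4476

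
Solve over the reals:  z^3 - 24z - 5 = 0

Possible rational roots are divisors of -5. Testing z = 5 gives 0, so (z - 5) is a factor.
Divide: z^3 - 24z - 5 = (z - 5)(z^2 + 5z + 1).
Apply the quadratic formula to z^2 + 5z + 1 = 0: z = (-5 +/- sqrt(21))/2, i.e. z ~= -0.2087 or z ~= -4.7913.

z = -4.7913 or z = -0.2087 or z = 5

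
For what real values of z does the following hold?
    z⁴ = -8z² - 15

Let u = z². The equation becomes u² + 8u + 15 = 0.
Factor: (u + 3)(u + 5) = 0, so u = -3 or u = -5.
z² = -3 < 0 has no real solution.
z² = -5 < 0 has no real solution.

No real solutions.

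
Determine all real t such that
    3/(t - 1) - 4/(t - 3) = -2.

Multiply both sides by (t - 1)(t - 3):
3(t - 3) - 4(t - 1) = -2(t - 1)(t - 3).
Expand and collect terms: -2t² + 9t - 1 = 0.
By the quadratic formula, t = (-9 ± √73) / -4, so t ≈ 0.114 or t ≈ 4.386.
Neither value makes a denominator zero (t ≠ 1, t ≠ 3), so both are valid.

t = 0.114 or t = 4.386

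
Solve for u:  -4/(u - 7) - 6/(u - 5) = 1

u = -4.2915 or u = 6.2915

Multiply both sides by (u - 7)(u - 5):
-4(u - 5) - 6(u - 7) = (u - 7)(u - 5).
Expand and collect terms: u² - 2u - 27 = 0.
By the quadratic formula, u = (2 ± √112) / 2, so u ≈ 6.2915 or u ≈ -4.2915.
Neither value makes a denominator zero (u ≠ 7, u ≠ 5), so both are valid.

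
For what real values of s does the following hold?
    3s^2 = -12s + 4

s = -4.3094 or s = 0.3094

Rearrange to standard form: 3s^2 + 12s - 4 = 0.
Discriminant: (12)^2 - 4*3*(-4) = 192.
Quadratic formula: s = (-12 +/- sqrt(192)) / 6.
So s = -2 + 4*sqrt(3)/3 ~= 0.3094 or s = -4*sqrt(3)/3 - 2 ~= -4.3094.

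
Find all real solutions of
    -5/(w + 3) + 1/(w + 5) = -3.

Multiply both sides by (w + 3)(w + 5):
-5(w + 5) + (w + 3) = -3(w + 3)(w + 5).
Expand and collect terms: -3w^2 - 20w - 23 = 0.
By the quadratic formula, w = (20 +/- sqrt(124)) / -6, so w ~= -5.1893 or w ~= -1.4774.
Neither value makes a denominator zero (w != -3, w != -5), so both are valid.

w = -5.1893 or w = -1.4774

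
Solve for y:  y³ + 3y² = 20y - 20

y = -6.5311 or y = 1.5311 or y = 2

Rearrange: y³ + 3y² - 20y + 20 = 0.
Possible rational roots are divisors of 20. Testing y = 2 gives 0, so (y - 2) is a factor.
Divide: y³ + 3y² - 20y + 20 = (y - 2)(y² + 5y - 10).
Apply the quadratic formula to y² + 5y - 10 = 0: y = (-5 ± √65)/2, i.e. y ≈ 1.5311 or y ≈ -6.5311.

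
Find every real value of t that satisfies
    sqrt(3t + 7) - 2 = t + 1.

Isolate the radical: sqrt(3t + 7) = t + 3.
Square both sides: 3t + 7 = (t + 3)^2.
Expand and rearrange: t^2 + 3t + 2 = 0.
Solving gives t = -1 or t = -2.
Check each candidate in the original equation:
  t = -1: sqrt(4) = 2, while t + 3 = 2 — valid.
  t = -2: sqrt(1) = 1, while t + 3 = 1 — valid.

t = -2 or t = -1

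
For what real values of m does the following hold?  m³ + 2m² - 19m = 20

Rearrange: m³ + 2m² - 19m - 20 = 0.
Possible rational roots are divisors of -20. Testing m = -5 gives 0, so (m + 5) is a factor.
Divide: m³ + 2m² - 19m - 20 = (m + 5)(m² - 3m - 4).
Factor the quadratic: m = 4 or m = -1.

m = -5 or m = -1 or m = 4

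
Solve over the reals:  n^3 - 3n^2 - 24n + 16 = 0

n = -4 or n = 0.6277 or n = 6.3723

Possible rational roots are divisors of 16. Testing n = -4 gives 0, so (n + 4) is a factor.
Divide: n^3 - 3n^2 - 24n + 16 = (n + 4)(n^2 - 7n + 4).
Apply the quadratic formula to n^2 - 7n + 4 = 0: n = (7 +/- sqrt(33))/2, i.e. n ~= 6.3723 or n ~= 0.6277.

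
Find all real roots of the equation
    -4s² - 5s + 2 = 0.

Discriminant: (-5)² − 4·(-4)·2 = 57.
Quadratic formula: s = (5 ± √57) / (-8).
So s = -√(57)/8 - 5/8 ≈ -1.5687 or s = -5/8 + √(57)/8 ≈ 0.3187.

s = -1.5687 or s = 0.3187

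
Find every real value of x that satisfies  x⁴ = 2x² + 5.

x = -1.8573 or x = 1.8573

Let u = x². The equation becomes u² - 2u - 5 = 0.
By the quadratic formula, u = 1 + √(6) or u = 1 - √(6).
x² = 1 + √(6) gives x = ±√(1 + √(6)) ≈ ±1.8573.
x² = 1 - √(6) < 0 has no real solution.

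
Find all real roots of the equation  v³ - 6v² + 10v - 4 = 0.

v = 0.5858 or v = 2 or v = 3.4142

Possible rational roots are divisors of -4. Testing v = 2 gives 0, so (v - 2) is a factor.
Divide: v³ - 6v² + 10v - 4 = (v - 2)(v² - 4v + 2).
Apply the quadratic formula to v² - 4v + 2 = 0: v = (4 ± √8)/2, i.e. v ≈ 3.4142 or v ≈ 0.5858.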